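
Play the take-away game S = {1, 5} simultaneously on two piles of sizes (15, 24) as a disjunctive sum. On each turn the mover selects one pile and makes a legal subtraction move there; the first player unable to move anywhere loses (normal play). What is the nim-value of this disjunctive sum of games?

1

All piles use S = {1, 5}:
n :  0  1  2  3  4  5  6  7  8  9 10 11 12 13 14 15 16 17 18 19 20 21 22 23 24
G :  0  1  0  1  0  1  0  1  0  1  0  1  0  1  0  1  0  1  0  1  0  1  0  1  0
Pile A: G(15) = 1.
Pile B: G(24) = 0.
Combined Grundy value = 1 ⊕ 0 = 1.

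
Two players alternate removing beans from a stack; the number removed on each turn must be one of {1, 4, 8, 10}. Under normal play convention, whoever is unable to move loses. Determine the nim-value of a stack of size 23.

2

G(0) = 0
G(1) = mex{0} = 1
G(2) = mex{1} = 0
G(3) = mex{0} = 1
G(4) = mex{1,0} = 2
G(5) = mex{2,1} = 0
G(6) = mex{0,0} = 1
G(7) = mex{1,1} = 0
G(8) = mex{0,2,0} = 1
G(9) = mex{1,0,1} = 2
G(10) = mex{2,1,0,0} = 3
G(11) = mex{3,0,1,1} = 2
G(12) = mex{2,1,2,0} = 3
G(13) = mex{3,2,0,1} = 4
G(14) = mex{4,3,1,2} = 0
G(15) = mex{0,2,0,0} = 1
G(16) = mex{1,3,1,1} = 0
G(17) = mex{0,4,2,0} = 1
G(18) = mex{1,0,3,1} = 2
G(19) = mex{2,1,2,2} = 0
G(20) = mex{0,0,3,3} = 1
G(21) = mex{1,1,4,2} = 0
G(22) = mex{0,2,0,3} = 1
G(23) = mex{1,0,1,4} = 2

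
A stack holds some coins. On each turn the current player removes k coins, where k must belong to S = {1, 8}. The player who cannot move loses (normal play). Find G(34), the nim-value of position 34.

G(0) = 0
G(1) = mex{0} = 1
G(2) = mex{1} = 0
G(3) = mex{0} = 1
G(4) = mex{1} = 0
G(5) = mex{0} = 1
G(6) = mex{1} = 0
G(7) = mex{0} = 1
G(8) = mex{1,0} = 2
G(9) = mex{2,1} = 0
G(10) = mex{0,0} = 1
G(11) = mex{1,1} = 0
G(12) = mex{0,0} = 1
G(13) = mex{1,1} = 0
G(14) = mex{0,0} = 1
G(15) = mex{1,1} = 0
G(16) = mex{0,2} = 1
G(17) = mex{1,0} = 2
G(18) = mex{2,1} = 0
G(19) = mex{0,0} = 1
G(20) = mex{1,1} = 0
G(21) = mex{0,0} = 1
G(22) = mex{1,1} = 0
G(23) = mex{0,0} = 1
G(24) = mex{1,1} = 0
G(25) = mex{0,2} = 1
G(26) = mex{1,0} = 2
G(27) = mex{2,1} = 0
G(28) = mex{0,0} = 1
G(29) = mex{1,1} = 0
G(30) = mex{0,0} = 1
G(31) = mex{1,1} = 0
G(32) = mex{0,0} = 1
G(33) = mex{1,1} = 0
G(34) = mex{0,2} = 1

1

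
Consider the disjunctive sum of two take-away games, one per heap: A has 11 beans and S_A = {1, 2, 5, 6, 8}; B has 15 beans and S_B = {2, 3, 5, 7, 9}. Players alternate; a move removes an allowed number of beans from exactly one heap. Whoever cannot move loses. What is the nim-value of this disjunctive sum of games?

3

Heap A, S = {1, 2, 5, 6, 8}:
n :  0  1  2  3  4  5  6  7  8  9 10 11
G :  0  1  2  0  1  2  3  0  1  2  0  1
G_A(11) = 1.
Heap B, S = {2, 3, 5, 7, 9}:
n :  0  1  2  3  4  5  6  7  8  9 10 11 12 13 14 15
G :  0  0  1  1  2  2  3  3  4  4  5  0  0  1  1  2
G_B(15) = 2.
Combined Grundy value = 1 ⊕ 2 = 3.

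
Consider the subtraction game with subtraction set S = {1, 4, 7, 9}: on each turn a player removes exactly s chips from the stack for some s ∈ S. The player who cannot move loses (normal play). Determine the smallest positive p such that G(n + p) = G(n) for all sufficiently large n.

G(0) = 0
G(1) = mex{0} = 1
G(2) = mex{1} = 0
G(3) = mex{0} = 1
G(4) = mex{1,0} = 2
G(5) = mex{2,1} = 0
G(6) = mex{0,0} = 1
G(7) = mex{1,1,0} = 2
G(8) = mex{2,2,1} = 0
G(9) = mex{0,0,0,0} = 1
G(10) = mex{1,1,1,1} = 0
G(11) = mex{0,2,2,0} = 1
G(12) = mex{1,0,0,1} = 2
G(13) = mex{2,1,1,2} = 0
G(14) = mex{0,0,2,0} = 1
G(15) = mex{1,1,0,1} = 2
G(16) = mex{2,2,1,2} = 0
G(17) = mex{0,0,0,0} = 1
G(18) = mex{1,1,1,1} = 0
G(n+8) = G(n) holds for n = 0,…,8 (a full window of length max(S) = 9), so the sequence is purely periodic with period 8.

8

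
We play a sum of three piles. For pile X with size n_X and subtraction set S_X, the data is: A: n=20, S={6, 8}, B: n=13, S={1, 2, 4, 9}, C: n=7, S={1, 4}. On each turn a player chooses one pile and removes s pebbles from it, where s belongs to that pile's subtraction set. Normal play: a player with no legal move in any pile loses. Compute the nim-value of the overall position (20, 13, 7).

3

Pile A, S = {6, 8}:
n :  0  1  2  3  4  5  6  7  8  9 10 11 12 13 14 15 16 17 18 19 20
G :  0  0  0  0  0  0  1  1  1  1  1  1  2  2  0  0  0  0  0  0  1
G_A(20) = 1.
Pile B, S = {1, 2, 4, 9}:
n :  0  1  2  3  4  5  6  7  8  9 10 11 12 13
G :  0  1  2  0  1  2  0  1  2  3  4  0  1  2
G_B(13) = 2.
Pile C, S = {1, 4}:
n : 0 1 2 3 4 5 6 7
G : 0 1 0 1 2 0 1 0
G_C(7) = 0.
Combined Grundy value = 1 ⊕ 2 ⊕ 0 = 3.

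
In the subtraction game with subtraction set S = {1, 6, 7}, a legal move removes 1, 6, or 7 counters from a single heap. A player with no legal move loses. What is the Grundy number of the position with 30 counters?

2

G(0) = 0
G(1) = mex{0} = 1
G(2) = mex{1} = 0
G(3) = mex{0} = 1
G(4) = mex{1} = 0
G(5) = mex{0} = 1
G(6) = mex{1,0} = 2
G(7) = mex{2,1,0} = 3
G(8) = mex{3,0,1} = 2
G(9) = mex{2,1,0} = 3
G(10) = mex{3,0,1} = 2
G(11) = mex{2,1,0} = 3
G(12) = mex{3,2,1} = 0
G(13) = mex{0,3,2} = 1
G(14) = mex{1,2,3} = 0
G(15) = mex{0,3,2} = 1
G(16) = mex{1,2,3} = 0
G(17) = mex{0,3,2} = 1
G(18) = mex{1,0,3} = 2
G(19) = mex{2,1,0} = 3
G(20) = mex{3,0,1} = 2
G(21) = mex{2,1,0} = 3
G(22) = mex{3,0,1} = 2
G(23) = mex{2,1,0} = 3
G(24) = mex{3,2,1} = 0
G(25) = mex{0,3,2} = 1
G(26) = mex{1,2,3} = 0
G(27) = mex{0,3,2} = 1
G(28) = mex{1,2,3} = 0
G(29) = mex{0,3,2} = 1
G(30) = mex{1,0,3} = 2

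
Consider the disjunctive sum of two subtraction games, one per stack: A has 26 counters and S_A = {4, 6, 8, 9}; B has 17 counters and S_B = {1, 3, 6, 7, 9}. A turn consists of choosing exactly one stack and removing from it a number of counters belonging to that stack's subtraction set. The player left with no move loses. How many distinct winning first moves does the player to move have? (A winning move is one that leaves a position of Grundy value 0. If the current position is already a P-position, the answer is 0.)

Stack A, S = {4, 6, 8, 9}:
G(0) = 0
G(1) = mex{} = 0
G(2) = mex{} = 0
G(3) = mex{} = 0
G(4) = mex{0} = 1
G(5) = mex{0} = 1
G(6) = mex{0,0} = 1
G(7) = mex{0,0} = 1
G(8) = mex{1,0,0} = 2
G(9) = mex{1,0,0,0} = 2
G(10) = mex{1,1,0,0} = 2
G(11) = mex{1,1,0,0} = 2
G(12) = mex{2,1,1,0} = 3
G(13) = mex{2,1,1,1} = 0
G(14) = mex{2,2,1,1} = 0
G(15) = mex{2,2,1,1} = 0
G(16) = mex{3,2,2,1} = 0
G(17) = mex{0,2,2,2} = 1
G(18) = mex{0,3,2,2} = 1
G(19) = mex{0,0,2,2} = 1
G(20) = mex{0,0,3,2} = 1
G(21) = mex{1,0,0,3} = 2
G(22) = mex{1,0,0,0} = 2
G(23) = mex{1,1,0,0} = 2
G(24) = mex{1,1,0,0} = 2
G(25) = mex{2,1,1,0} = 3
G(26) = mex{2,1,1,1} = 0
G_A(26) = 0.
Stack B, S = {1, 3, 6, 7, 9}:
n :  0  1  2  3  4  5  6  7  8  9 10 11 12 13 14 15 16 17
G :  0  1  0  1  0  1  2  3  2  3  2  3  0  1  0  1  0  1
G_B(17) = 1.
Combined Grundy value = 0 ⊕ 1 = 1.
A winning move leaves total XOR = 0, i.e. changes one component's Grundy value g to g ⊕ X where X is the current total.
Stack A: need g' = 0⊕1 = 1. Options: 26−4→G=2, 26−6→G=1, 26−8→G=1, 26−9→G=1. Hits: 3.
Stack B: need g' = 1⊕1 = 0. Options: 17−1→G=0, 17−3→G=0, 17−6→G=3, 17−7→G=2, 17−9→G=2. Hits: 2.

5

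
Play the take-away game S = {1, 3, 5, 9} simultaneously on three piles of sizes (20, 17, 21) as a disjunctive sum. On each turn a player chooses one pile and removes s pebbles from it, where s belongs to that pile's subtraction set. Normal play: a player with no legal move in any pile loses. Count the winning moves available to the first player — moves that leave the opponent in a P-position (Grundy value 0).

All piles use S = {1, 3, 5, 9}:
G(0) = 0
G(1) = mex{0} = 1
G(2) = mex{1} = 0
G(3) = mex{0,0} = 1
G(4) = mex{1,1} = 0
G(5) = mex{0,0,0} = 1
G(6) = mex{1,1,1} = 0
G(7) = mex{0,0,0} = 1
G(8) = mex{1,1,1} = 0
G(9) = mex{0,0,0,0} = 1
G(10) = mex{1,1,1,1} = 0
G(11) = mex{0,0,0,0} = 1
G(12) = mex{1,1,1,1} = 0
G(13) = mex{0,0,0,0} = 1
G(14) = mex{1,1,1,1} = 0
G(15) = mex{0,0,0,0} = 1
G(16) = mex{1,1,1,1} = 0
G(17) = mex{0,0,0,0} = 1
G(18) = mex{1,1,1,1} = 0
G(19) = mex{0,0,0,0} = 1
G(20) = mex{1,1,1,1} = 0
G(21) = mex{0,0,0,0} = 1
Pile A: G(20) = 0.
Pile B: G(17) = 1.
Pile C: G(21) = 1.
Combined Grundy value = 0 ⊕ 1 ⊕ 1 = 0.
A winning move leaves total XOR = 0, i.e. changes one component's Grundy value g to g ⊕ X where X is the current total.
Pile A: target g' = 0⊕0 = 0, but every legal move changes the Grundy value (mex property), so 0 moves.
Pile B: target g' = 1⊕0 = 1, but every legal move changes the Grundy value (mex property), so 0 moves.
Pile C: target g' = 1⊕0 = 1, but every legal move changes the Grundy value (mex property), so 0 moves.

0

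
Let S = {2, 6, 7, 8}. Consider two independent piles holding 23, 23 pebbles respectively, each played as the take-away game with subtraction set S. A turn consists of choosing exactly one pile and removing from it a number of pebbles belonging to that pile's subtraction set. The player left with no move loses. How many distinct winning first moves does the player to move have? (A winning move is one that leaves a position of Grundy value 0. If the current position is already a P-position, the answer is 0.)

0

All piles use S = {2, 6, 7, 8}:
n :  0  1  2  3  4  5  6  7  8  9 10 11 12 13 14 15 16 17 18 19 20 21 22 23
G :  0  0  1  1  0  0  1  1  2  2  3  3  2  2  0  0  1  1  0  0  1  1  2  2
Pile A: G(23) = 2.
Pile B: G(23) = 2.
Combined Grundy value = 2 ⊕ 2 = 0.
A winning move leaves total XOR = 0, i.e. changes one component's Grundy value g to g ⊕ X where X is the current total.
Pile A: target g' = 2⊕0 = 2, but every legal move changes the Grundy value (mex property), so 0 moves.
Pile B: target g' = 2⊕0 = 2, but every legal move changes the Grundy value (mex property), so 0 moves.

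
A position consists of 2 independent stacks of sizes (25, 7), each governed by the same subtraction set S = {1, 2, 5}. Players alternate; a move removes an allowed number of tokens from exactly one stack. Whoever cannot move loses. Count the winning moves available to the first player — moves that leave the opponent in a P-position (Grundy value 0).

All stacks use S = {1, 2, 5}:
n :  0  1  2  3  4  5  6  7  8  9 10 11 12 13 14 15 16 17 18 19 20 21 22 23 24 25
G :  0  1  2  0  1  2  0  1  2  0  1  2  0  1  2  0  1  2  0  1  2  0  1  2  0  1
Stack A: G(25) = 1.
Stack B: G(7) = 1.
Combined Grundy value = 1 ⊕ 1 = 0.
A winning move leaves total XOR = 0, i.e. changes one component's Grundy value g to g ⊕ X where X is the current total.
Stack A: target g' = 1⊕0 = 1, but every legal move changes the Grundy value (mex property), so 0 moves.
Stack B: target g' = 1⊕0 = 1, but every legal move changes the Grundy value (mex property), so 0 moves.

0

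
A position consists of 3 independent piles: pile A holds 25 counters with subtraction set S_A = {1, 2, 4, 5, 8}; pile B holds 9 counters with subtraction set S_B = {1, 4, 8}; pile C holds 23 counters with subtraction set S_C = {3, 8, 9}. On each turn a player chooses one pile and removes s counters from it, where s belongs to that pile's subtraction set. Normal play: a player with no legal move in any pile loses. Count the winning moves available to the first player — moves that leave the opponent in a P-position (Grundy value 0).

5

Pile A, S = {1, 2, 4, 5, 8}:
G(0) = 0
G(1) = mex{0} = 1
G(2) = mex{1,0} = 2
G(3) = mex{2,1} = 0
G(4) = mex{0,2,0} = 1
G(5) = mex{1,0,1,0} = 2
G(6) = mex{2,1,2,1} = 0
G(7) = mex{0,2,0,2} = 1
G(8) = mex{1,0,1,0,0} = 2
G(9) = mex{2,1,2,1,1} = 0
G(10) = mex{0,2,0,2,2} = 1
G(11) = mex{1,0,1,0,0} = 2
G(12) = mex{2,1,2,1,1} = 0
G(13) = mex{0,2,0,2,2} = 1
G(14) = mex{1,0,1,0,0} = 2
G(15) = mex{2,1,2,1,1} = 0
G(16) = mex{0,2,0,2,2} = 1
G(17) = mex{1,0,1,0,0} = 2
G(18) = mex{2,1,2,1,1} = 0
G(19) = mex{0,2,0,2,2} = 1
G(20) = mex{1,0,1,0,0} = 2
G(21) = mex{2,1,2,1,1} = 0
G(22) = mex{0,2,0,2,2} = 1
G(23) = mex{1,0,1,0,0} = 2
G(24) = mex{2,1,2,1,1} = 0
G(25) = mex{0,2,0,2,2} = 1
G_A(25) = 1.
Pile B, S = {1, 4, 8}:
G(0) = 0
G(1) = mex{0} = 1
G(2) = mex{1} = 0
G(3) = mex{0} = 1
G(4) = mex{1,0} = 2
G(5) = mex{2,1} = 0
G(6) = mex{0,0} = 1
G(7) = mex{1,1} = 0
G(8) = mex{0,2,0} = 1
G(9) = mex{1,0,1} = 2
G_B(9) = 2.
Pile C, S = {3, 8, 9}:
n :  0  1  2  3  4  5  6  7  8  9 10 11 12 13 14 15 16 17 18 19 20 21 22 23
G :  0  0  0  1  1  1  0  0  2  1  1  3  0  0  2  1  1  0  0  0  1  1  1  0
G_C(23) = 0.
Combined Grundy value = 1 ⊕ 2 ⊕ 0 = 3.
A winning move leaves total XOR = 0, i.e. changes one component's Grundy value g to g ⊕ X where X is the current total.
Pile A: need g' = 1⊕3 = 2. Options: 25−1→G=0, 25−2→G=2, 25−4→G=0, 25−5→G=2, 25−8→G=2. Hits: 3.
Pile B: need g' = 2⊕3 = 1. Options: 9−1→G=1, 9−4→G=0, 9−8→G=1. Hits: 2.
Pile C: need g' = 0⊕3 = 3. Options: 23−3→G=1, 23−8→G=1, 23−9→G=2. Hits: 0.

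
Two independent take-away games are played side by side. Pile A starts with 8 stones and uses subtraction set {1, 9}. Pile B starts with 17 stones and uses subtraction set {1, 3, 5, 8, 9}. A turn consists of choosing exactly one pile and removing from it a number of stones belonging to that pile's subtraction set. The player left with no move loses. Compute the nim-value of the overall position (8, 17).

Pile A, S = {1, 9}:
n : 0 1 2 3 4 5 6 7 8
G : 0 1 0 1 0 1 0 1 0
G_A(8) = 0.
Pile B, S = {1, 3, 5, 8, 9}:
n :  0  1  2  3  4  5  6  7  8  9 10 11 12 13 14 15 16 17
G :  0  1  0  1  0  1  0  1  2  3  2  3  2  3  2  3  0  1
G_B(17) = 1.
Combined Grundy value = 0 ⊕ 1 = 1.

1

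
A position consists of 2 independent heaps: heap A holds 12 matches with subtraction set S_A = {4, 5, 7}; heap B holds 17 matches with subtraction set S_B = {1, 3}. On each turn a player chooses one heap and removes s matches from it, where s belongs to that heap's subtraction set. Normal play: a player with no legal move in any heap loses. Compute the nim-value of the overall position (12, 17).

Heap A, S = {4, 5, 7}:
G(0) = 0
G(1) = mex{} = 0
G(2) = mex{} = 0
G(3) = mex{} = 0
G(4) = mex{0} = 1
G(5) = mex{0,0} = 1
G(6) = mex{0,0} = 1
G(7) = mex{0,0,0} = 1
G(8) = mex{1,0,0} = 2
G(9) = mex{1,1,0} = 2
G(10) = mex{1,1,0} = 2
G(11) = mex{1,1,1} = 0
G(12) = mex{2,1,1} = 0
G_A(12) = 0.
Heap B, S = {1, 3}:
G(0) = 0
G(1) = mex{0} = 1
G(2) = mex{1} = 0
G(3) = mex{0,0} = 1
G(4) = mex{1,1} = 0
G(5) = mex{0,0} = 1
G(6) = mex{1,1} = 0
G(7) = mex{0,0} = 1
G(8) = mex{1,1} = 0
G(9) = mex{0,0} = 1
G(10) = mex{1,1} = 0
G(11) = mex{0,0} = 1
G(12) = mex{1,1} = 0
G(13) = mex{0,0} = 1
G(14) = mex{1,1} = 0
G(15) = mex{0,0} = 1
G(16) = mex{1,1} = 0
G(17) = mex{0,0} = 1
G_B(17) = 1.
Combined Grundy value = 0 ⊕ 1 = 1.

1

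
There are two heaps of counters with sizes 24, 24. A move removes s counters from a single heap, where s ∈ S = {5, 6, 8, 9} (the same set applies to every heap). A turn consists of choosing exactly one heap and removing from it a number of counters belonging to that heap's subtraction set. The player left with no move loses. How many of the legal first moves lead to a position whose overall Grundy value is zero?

All heaps use S = {5, 6, 8, 9}:
n :  0  1  2  3  4  5  6  7  8  9 10 11 12 13 14 15 16 17 18 19 20 21 22 23 24
G :  0  0  0  0  0  1  1  1  1  1  2  2  2  2  0  0  0  0  0  1  1  1  1  1  2
Heap A: G(24) = 2.
Heap B: G(24) = 2.
Combined Grundy value = 2 ⊕ 2 = 0.
A winning move leaves total XOR = 0, i.e. changes one component's Grundy value g to g ⊕ X where X is the current total.
Heap A: target g' = 2⊕0 = 2, but every legal move changes the Grundy value (mex property), so 0 moves.
Heap B: target g' = 2⊕0 = 2, but every legal move changes the Grundy value (mex property), so 0 moves.

0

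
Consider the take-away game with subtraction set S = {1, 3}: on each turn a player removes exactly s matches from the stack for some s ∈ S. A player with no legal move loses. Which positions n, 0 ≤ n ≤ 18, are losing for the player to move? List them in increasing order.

0, 2, 4, 6, 8, 10, 12, 14, 16, 18

n :  0  1  2  3  4  5  6  7  8  9 10 11 12 13 14 15 16 17 18
G :  0  1  0  1  0  1  0  1  0  1  0  1  0  1  0  1  0  1  0
P-positions are exactly the n with G(n) = 0.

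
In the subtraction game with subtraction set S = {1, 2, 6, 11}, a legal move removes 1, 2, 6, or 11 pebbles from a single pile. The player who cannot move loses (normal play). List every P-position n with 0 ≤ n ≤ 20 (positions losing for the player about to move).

0, 3, 7, 10, 15, 19

n :  0  1  2  3  4  5  6  7  8  9 10 11 12 13 14 15 16 17 18 19 20
G :  0  1  2  0  1  2  3  0  1  2  0  1  2  3  4  0  1  2  3  0  1
P-positions are exactly the n with G(n) = 0.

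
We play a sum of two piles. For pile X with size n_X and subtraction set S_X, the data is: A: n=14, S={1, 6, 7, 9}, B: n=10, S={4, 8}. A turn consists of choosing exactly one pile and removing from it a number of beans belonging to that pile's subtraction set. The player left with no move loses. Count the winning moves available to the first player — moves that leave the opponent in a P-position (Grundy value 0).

2

Pile A, S = {1, 6, 7, 9}:
G(0) = 0
G(1) = mex{0} = 1
G(2) = mex{1} = 0
G(3) = mex{0} = 1
G(4) = mex{1} = 0
G(5) = mex{0} = 1
G(6) = mex{1,0} = 2
G(7) = mex{2,1,0} = 3
G(8) = mex{3,0,1} = 2
G(9) = mex{2,1,0,0} = 3
G(10) = mex{3,0,1,1} = 2
G(11) = mex{2,1,0,0} = 3
G(12) = mex{3,2,1,1} = 0
G(13) = mex{0,3,2,0} = 1
G(14) = mex{1,2,3,1} = 0
G_A(14) = 0.
Pile B, S = {4, 8}:
n :  0  1  2  3  4  5  6  7  8  9 10
G :  0  0  0  0  1  1  1  1  2  2  2
G_B(10) = 2.
Combined Grundy value = 0 ⊕ 2 = 2.
A winning move leaves total XOR = 0, i.e. changes one component's Grundy value g to g ⊕ X where X is the current total.
Pile A: need g' = 0⊕2 = 2. Options: 14−1→G=1, 14−6→G=2, 14−7→G=3, 14−9→G=1. Hits: 1.
Pile B: need g' = 2⊕2 = 0. Options: 10−4→G=1, 10−8→G=0. Hits: 1.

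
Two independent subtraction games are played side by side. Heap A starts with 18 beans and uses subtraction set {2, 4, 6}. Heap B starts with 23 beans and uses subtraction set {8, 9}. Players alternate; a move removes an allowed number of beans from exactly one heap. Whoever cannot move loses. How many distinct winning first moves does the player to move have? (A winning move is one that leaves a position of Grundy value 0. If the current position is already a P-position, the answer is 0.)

Heap A, S = {2, 4, 6}:
n :  0  1  2  3  4  5  6  7  8  9 10 11 12 13 14 15 16 17 18
G :  0  0  1  1  2  2  3  3  0  0  1  1  2  2  3  3  0  0  1
G_A(18) = 1.
Heap B, S = {8, 9}:
G(0) = 0
G(1) = mex{} = 0
G(2) = mex{} = 0
G(3) = mex{} = 0
G(4) = mex{} = 0
G(5) = mex{} = 0
G(6) = mex{} = 0
G(7) = mex{} = 0
G(8) = mex{0} = 1
G(9) = mex{0,0} = 1
G(10) = mex{0,0} = 1
G(11) = mex{0,0} = 1
G(12) = mex{0,0} = 1
G(13) = mex{0,0} = 1
G(14) = mex{0,0} = 1
G(15) = mex{0,0} = 1
G(16) = mex{1,0} = 2
G(17) = mex{1,1} = 0
G(18) = mex{1,1} = 0
G(19) = mex{1,1} = 0
G(20) = mex{1,1} = 0
G(21) = mex{1,1} = 0
G(22) = mex{1,1} = 0
G(23) = mex{1,1} = 0
G_B(23) = 0.
Combined Grundy value = 1 ⊕ 0 = 1.
A winning move leaves total XOR = 0, i.e. changes one component's Grundy value g to g ⊕ X where X is the current total.
Heap A: need g' = 1⊕1 = 0. Options: 18−2→G=0, 18−4→G=3, 18−6→G=2. Hits: 1.
Heap B: need g' = 0⊕1 = 1. Options: 23−8→G=1, 23−9→G=1. Hits: 2.

3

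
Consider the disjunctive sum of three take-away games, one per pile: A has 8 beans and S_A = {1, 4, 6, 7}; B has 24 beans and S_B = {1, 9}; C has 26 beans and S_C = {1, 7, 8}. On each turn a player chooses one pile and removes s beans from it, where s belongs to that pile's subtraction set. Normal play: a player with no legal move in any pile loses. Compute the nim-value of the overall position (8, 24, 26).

Pile A, S = {1, 4, 6, 7}:
G(0) = 0
G(1) = mex{0} = 1
G(2) = mex{1} = 0
G(3) = mex{0} = 1
G(4) = mex{1,0} = 2
G(5) = mex{2,1} = 0
G(6) = mex{0,0,0} = 1
G(7) = mex{1,1,1,0} = 2
G(8) = mex{2,2,0,1} = 3
G_A(8) = 3.
Pile B, S = {1, 9}:
G(0) = 0
G(1) = mex{0} = 1
G(2) = mex{1} = 0
G(3) = mex{0} = 1
G(4) = mex{1} = 0
G(5) = mex{0} = 1
G(6) = mex{1} = 0
G(7) = mex{0} = 1
G(8) = mex{1} = 0
G(9) = mex{0,0} = 1
G(10) = mex{1,1} = 0
G(11) = mex{0,0} = 1
G(12) = mex{1,1} = 0
G(13) = mex{0,0} = 1
G(14) = mex{1,1} = 0
G(15) = mex{0,0} = 1
G(16) = mex{1,1} = 0
G(17) = mex{0,0} = 1
G(18) = mex{1,1} = 0
G(19) = mex{0,0} = 1
G(20) = mex{1,1} = 0
G(21) = mex{0,0} = 1
G(22) = mex{1,1} = 0
G(23) = mex{0,0} = 1
G(24) = mex{1,1} = 0
G_B(24) = 0.
Pile C, S = {1, 7, 8}:
G(0) = 0
G(1) = mex{0} = 1
G(2) = mex{1} = 0
G(3) = mex{0} = 1
G(4) = mex{1} = 0
G(5) = mex{0} = 1
G(6) = mex{1} = 0
G(7) = mex{0,0} = 1
G(8) = mex{1,1,0} = 2
G(9) = mex{2,0,1} = 3
G(10) = mex{3,1,0} = 2
G(11) = mex{2,0,1} = 3
G(12) = mex{3,1,0} = 2
G(13) = mex{2,0,1} = 3
G(14) = mex{3,1,0} = 2
G(15) = mex{2,2,1} = 0
G(16) = mex{0,3,2} = 1
G(17) = mex{1,2,3} = 0
G(18) = mex{0,3,2} = 1
G(19) = mex{1,2,3} = 0
G(20) = mex{0,3,2} = 1
G(21) = mex{1,2,3} = 0
G(22) = mex{0,0,2} = 1
G(23) = mex{1,1,0} = 2
G(24) = mex{2,0,1} = 3
G(25) = mex{3,1,0} = 2
G(26) = mex{2,0,1} = 3
G_C(26) = 3.
Combined Grundy value = 3 ⊕ 0 ⊕ 3 = 0.

0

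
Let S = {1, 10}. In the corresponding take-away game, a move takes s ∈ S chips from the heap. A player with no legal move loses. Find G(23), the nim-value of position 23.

1

n :  0  1  2  3  4  5  6  7  8  9 10 11 12 13 14 15 16 17 18 19 20 21 22 23
G :  0  1  0  1  0  1  0  1  0  1  2  0  1  0  1  0  1  0  1  0  1  2  0  1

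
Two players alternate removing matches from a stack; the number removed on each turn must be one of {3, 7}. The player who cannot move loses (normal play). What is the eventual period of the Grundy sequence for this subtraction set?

10

n :  0  1  2  3  4  5  6  7  8  9 10 11 12 13 14 15 16 17 18 19 20 21
G :  0  0  0  1  1  1  0  2  2  1  0  0  0  1  1  1  0  2  2  1  0  0
G(n+10) = G(n) holds for n = 0,…,6 (a full window of length max(S) = 7), so the sequence is purely periodic with period 10.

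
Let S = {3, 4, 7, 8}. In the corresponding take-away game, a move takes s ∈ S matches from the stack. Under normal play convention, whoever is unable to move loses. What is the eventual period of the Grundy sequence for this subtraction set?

11

n :  0  1  2  3  4  5  6  7  8  9 10 11 12 13 14 15 16 17 18 19 20 21 22 23
G :  0  0  0  1  1  1  2  2  2  3  3  0  0  0  1  1  1  2  2  2  3  3  0  0
G(n+11) = G(n) holds for n = 0,…,7 (a full window of length max(S) = 8), so the sequence is purely periodic with period 11.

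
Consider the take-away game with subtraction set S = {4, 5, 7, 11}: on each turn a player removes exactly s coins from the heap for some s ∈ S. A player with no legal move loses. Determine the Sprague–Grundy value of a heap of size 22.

G(0) = 0
G(1) = mex{} = 0
G(2) = mex{} = 0
G(3) = mex{} = 0
G(4) = mex{0} = 1
G(5) = mex{0,0} = 1
G(6) = mex{0,0} = 1
G(7) = mex{0,0,0} = 1
G(8) = mex{1,0,0} = 2
G(9) = mex{1,1,0} = 2
G(10) = mex{1,1,0} = 2
G(11) = mex{1,1,1,0} = 2
G(12) = mex{2,1,1,0} = 3
G(13) = mex{2,2,1,0} = 3
G(14) = mex{2,2,1,0} = 3
G(15) = mex{2,2,2,1} = 0
G(16) = mex{3,2,2,1} = 0
G(17) = mex{3,3,2,1} = 0
G(18) = mex{3,3,2,1} = 0
G(19) = mex{0,3,3,2} = 1
G(20) = mex{0,0,3,2} = 1
G(21) = mex{0,0,3,2} = 1
G(22) = mex{0,0,0,2} = 1

1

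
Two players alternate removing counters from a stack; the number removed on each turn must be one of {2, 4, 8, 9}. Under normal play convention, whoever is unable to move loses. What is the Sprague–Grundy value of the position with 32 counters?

G(0) = 0
G(1) = mex{} = 0
G(2) = mex{0} = 1
G(3) = mex{0} = 1
G(4) = mex{1,0} = 2
G(5) = mex{1,0} = 2
G(6) = mex{2,1} = 0
G(7) = mex{2,1} = 0
G(8) = mex{0,2,0} = 1
G(9) = mex{0,2,0,0} = 1
G(10) = mex{1,0,1,0} = 2
G(11) = mex{1,0,1,1} = 2
G(12) = mex{2,1,2,1} = 0
G(13) = mex{2,1,2,2} = 0
G(14) = mex{0,2,0,2} = 1
G(15) = mex{0,2,0,0} = 1
G(16) = mex{1,0,1,0} = 2
G(17) = mex{1,0,1,1} = 2
G(18) = mex{2,1,2,1} = 0
G(19) = mex{2,1,2,2} = 0
G(20) = mex{0,2,0,2} = 1
G(21) = mex{0,2,0,0} = 1
G(22) = mex{1,0,1,0} = 2
G(23) = mex{1,0,1,1} = 2
G(24) = mex{2,1,2,1} = 0
G(25) = mex{2,1,2,2} = 0
G(26) = mex{0,2,0,2} = 1
G(27) = mex{0,2,0,0} = 1
G(28) = mex{1,0,1,0} = 2
G(29) = mex{1,0,1,1} = 2
G(30) = mex{2,1,2,1} = 0
G(31) = mex{2,1,2,2} = 0
G(32) = mex{0,2,0,2} = 1

1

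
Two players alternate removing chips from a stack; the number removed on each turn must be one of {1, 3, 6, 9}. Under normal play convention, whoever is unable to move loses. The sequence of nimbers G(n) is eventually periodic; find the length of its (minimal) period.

12

G(0) = 0
G(1) = mex{0} = 1
G(2) = mex{1} = 0
G(3) = mex{0,0} = 1
G(4) = mex{1,1} = 0
G(5) = mex{0,0} = 1
G(6) = mex{1,1,0} = 2
G(7) = mex{2,0,1} = 3
G(8) = mex{3,1,0} = 2
G(9) = mex{2,2,1,0} = 3
G(10) = mex{3,3,0,1} = 2
G(11) = mex{2,2,1,0} = 3
G(12) = mex{3,3,2,1} = 0
G(13) = mex{0,2,3,0} = 1
G(14) = mex{1,3,2,1} = 0
G(15) = mex{0,0,3,2} = 1
G(16) = mex{1,1,2,3} = 0
G(17) = mex{0,0,3,2} = 1
G(18) = mex{1,1,0,3} = 2
G(19) = mex{2,0,1,2} = 3
G(20) = mex{3,1,0,3} = 2
G(21) = mex{2,2,1,0} = 3
G(22) = mex{3,3,0,1} = 2
G(23) = mex{2,2,1,0} = 3
G(24) = mex{3,3,2,1} = 0
G(25) = mex{0,2,3,0} = 1
G(n+12) = G(n) holds for n = 0,…,8 (a full window of length max(S) = 9), so the sequence is purely periodic with period 12.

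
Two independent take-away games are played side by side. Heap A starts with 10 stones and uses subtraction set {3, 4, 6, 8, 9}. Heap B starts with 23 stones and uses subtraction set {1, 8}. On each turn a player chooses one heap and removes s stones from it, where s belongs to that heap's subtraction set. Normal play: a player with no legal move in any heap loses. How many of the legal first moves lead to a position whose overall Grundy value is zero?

1

Heap A, S = {3, 4, 6, 8, 9}:
G(0) = 0
G(1) = mex{} = 0
G(2) = mex{} = 0
G(3) = mex{0} = 1
G(4) = mex{0,0} = 1
G(5) = mex{0,0} = 1
G(6) = mex{1,0,0} = 2
G(7) = mex{1,1,0} = 2
G(8) = mex{1,1,0,0} = 2
G(9) = mex{2,1,1,0,0} = 3
G(10) = mex{2,2,1,0,0} = 3
G_A(10) = 3.
Heap B, S = {1, 8}:
G(0) = 0
G(1) = mex{0} = 1
G(2) = mex{1} = 0
G(3) = mex{0} = 1
G(4) = mex{1} = 0
G(5) = mex{0} = 1
G(6) = mex{1} = 0
G(7) = mex{0} = 1
G(8) = mex{1,0} = 2
G(9) = mex{2,1} = 0
G(10) = mex{0,0} = 1
G(11) = mex{1,1} = 0
G(12) = mex{0,0} = 1
G(13) = mex{1,1} = 0
G(14) = mex{0,0} = 1
G(15) = mex{1,1} = 0
G(16) = mex{0,2} = 1
G(17) = mex{1,0} = 2
G(18) = mex{2,1} = 0
G(19) = mex{0,0} = 1
G(20) = mex{1,1} = 0
G(21) = mex{0,0} = 1
G(22) = mex{1,1} = 0
G(23) = mex{0,0} = 1
G_B(23) = 1.
Combined Grundy value = 3 ⊕ 1 = 2.
A winning move leaves total XOR = 0, i.e. changes one component's Grundy value g to g ⊕ X where X is the current total.
Heap A: need g' = 3⊕2 = 1. Options: 10−3→G=2, 10−4→G=2, 10−6→G=1, 10−8→G=0, 10−9→G=0. Hits: 1.
Heap B: need g' = 1⊕2 = 3. Options: 23−1→G=0, 23−8→G=0. Hits: 0.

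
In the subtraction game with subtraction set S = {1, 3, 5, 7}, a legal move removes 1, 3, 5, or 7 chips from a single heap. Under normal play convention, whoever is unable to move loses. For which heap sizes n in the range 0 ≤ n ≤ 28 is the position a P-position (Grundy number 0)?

0, 2, 4, 6, 8, 10, 12, 14, 16, 18, 20, 22, 24, 26, 28

n :  0  1  2  3  4  5  6  7  8  9 10 11 12 13 14 15 16 17 18 19 20 21 22 23 24 25 26 27 28
G :  0  1  0  1  0  1  0  1  0  1  0  1  0  1  0  1  0  1  0  1  0  1  0  1  0  1  0  1  0
P-positions are exactly the n with G(n) = 0.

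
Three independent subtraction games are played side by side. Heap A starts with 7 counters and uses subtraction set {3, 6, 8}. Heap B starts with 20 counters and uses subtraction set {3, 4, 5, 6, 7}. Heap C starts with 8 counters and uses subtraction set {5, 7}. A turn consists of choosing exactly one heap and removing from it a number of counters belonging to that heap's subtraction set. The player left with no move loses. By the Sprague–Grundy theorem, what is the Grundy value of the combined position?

Heap A, S = {3, 6, 8}:
n : 0 1 2 3 4 5 6 7
G : 0 0 0 1 1 1 2 2
G_A(7) = 2.
Heap B, S = {3, 4, 5, 6, 7}:
G(0) = 0
G(1) = mex{} = 0
G(2) = mex{} = 0
G(3) = mex{0} = 1
G(4) = mex{0,0} = 1
G(5) = mex{0,0,0} = 1
G(6) = mex{1,0,0,0} = 2
G(7) = mex{1,1,0,0,0} = 2
G(8) = mex{1,1,1,0,0} = 2
G(9) = mex{2,1,1,1,0} = 3
G(10) = mex{2,2,1,1,1} = 0
G(11) = mex{2,2,2,1,1} = 0
G(12) = mex{3,2,2,2,1} = 0
G(13) = mex{0,3,2,2,2} = 1
G(14) = mex{0,0,3,2,2} = 1
G(15) = mex{0,0,0,3,2} = 1
G(16) = mex{1,0,0,0,3} = 2
G(17) = mex{1,1,0,0,0} = 2
G(18) = mex{1,1,1,0,0} = 2
G(19) = mex{2,1,1,1,0} = 3
G(20) = mex{2,2,1,1,1} = 0
G_B(20) = 0.
Heap C, S = {5, 7}:
n : 0 1 2 3 4 5 6 7 8
G : 0 0 0 0 0 1 1 1 1
G_C(8) = 1.
Combined Grundy value = 2 ⊕ 0 ⊕ 1 = 3.

3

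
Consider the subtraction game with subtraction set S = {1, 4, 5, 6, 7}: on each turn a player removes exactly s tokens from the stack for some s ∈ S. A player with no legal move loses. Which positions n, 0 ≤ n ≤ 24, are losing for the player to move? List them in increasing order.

0, 2, 10, 12, 20, 22

n :  0  1  2  3  4  5  6  7  8  9 10 11 12 13 14 15 16 17 18 19 20 21 22 23 24
G :  0  1  0  1  2  3  2  3  4  5  0  1  0  1  2  3  2  3  4  5  0  1  0  1  2
P-positions are exactly the n with G(n) = 0.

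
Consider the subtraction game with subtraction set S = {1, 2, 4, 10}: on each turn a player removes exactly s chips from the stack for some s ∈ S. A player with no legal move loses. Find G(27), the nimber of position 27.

n :  0  1  2  3  4  5  6  7  8  9 10 11 12 13 14 15 16 17 18 19 20 21 22 23 24 25 26 27
G :  0  1  2  0  1  2  0  1  2  0  1  2  0  1  2  0  1  2  0  1  2  0  1  2  0  1  2  0

0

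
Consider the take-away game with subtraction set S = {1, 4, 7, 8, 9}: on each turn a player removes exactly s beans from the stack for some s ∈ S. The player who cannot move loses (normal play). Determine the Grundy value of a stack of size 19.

G(0) = 0
G(1) = mex{0} = 1
G(2) = mex{1} = 0
G(3) = mex{0} = 1
G(4) = mex{1,0} = 2
G(5) = mex{2,1} = 0
G(6) = mex{0,0} = 1
G(7) = mex{1,1,0} = 2
G(8) = mex{2,2,1,0} = 3
G(9) = mex{3,0,0,1,0} = 2
G(10) = mex{2,1,1,0,1} = 3
G(11) = mex{3,2,2,1,0} = 4
G(12) = mex{4,3,0,2,1} = 5
G(13) = mex{5,2,1,0,2} = 3
G(14) = mex{3,3,2,1,0} = 4
G(15) = mex{4,4,3,2,1} = 0
G(16) = mex{0,5,2,3,2} = 1
G(17) = mex{1,3,3,2,3} = 0
G(18) = mex{0,4,4,3,2} = 1
G(19) = mex{1,0,5,4,3} = 2

2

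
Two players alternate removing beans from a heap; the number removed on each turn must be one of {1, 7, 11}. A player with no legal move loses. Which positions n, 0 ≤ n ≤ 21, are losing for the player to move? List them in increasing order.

G(0) = 0
G(1) = mex{0} = 1
G(2) = mex{1} = 0
G(3) = mex{0} = 1
G(4) = mex{1} = 0
G(5) = mex{0} = 1
G(6) = mex{1} = 0
G(7) = mex{0,0} = 1
G(8) = mex{1,1} = 0
G(9) = mex{0,0} = 1
G(10) = mex{1,1} = 0
G(11) = mex{0,0,0} = 1
G(12) = mex{1,1,1} = 0
G(13) = mex{0,0,0} = 1
G(14) = mex{1,1,1} = 0
G(15) = mex{0,0,0} = 1
G(16) = mex{1,1,1} = 0
G(17) = mex{0,0,0} = 1
G(18) = mex{1,1,1} = 0
G(19) = mex{0,0,0} = 1
G(20) = mex{1,1,1} = 0
G(21) = mex{0,0,0} = 1
P-positions are exactly the n with G(n) = 0.

0, 2, 4, 6, 8, 10, 12, 14, 16, 18, 20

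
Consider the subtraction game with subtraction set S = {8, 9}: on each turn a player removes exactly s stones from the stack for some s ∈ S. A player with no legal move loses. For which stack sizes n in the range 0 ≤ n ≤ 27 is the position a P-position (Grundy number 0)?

n :  0  1  2  3  4  5  6  7  8  9 10 11 12 13 14 15 16 17 18 19 20 21 22 23 24 25 26 27
G :  0  0  0  0  0  0  0  0  1  1  1  1  1  1  1  1  2  0  0  0  0  0  0  0  0  1  1  1
P-positions are exactly the n with G(n) = 0.

0, 1, 2, 3, 4, 5, 6, 7, 17, 18, 19, 20, 21, 22, 23, 24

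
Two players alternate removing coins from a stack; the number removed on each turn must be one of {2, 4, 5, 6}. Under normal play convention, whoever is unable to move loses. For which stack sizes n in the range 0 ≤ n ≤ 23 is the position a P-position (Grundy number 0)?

n :  0  1  2  3  4  5  6  7  8  9 10 11 12 13 14 15 16 17 18 19 20 21 22 23
G :  0  0  1  1  2  2  3  3  0  0  1  1  2  2  3  3  0  0  1  1  2  2  3  3
P-positions are exactly the n with G(n) = 0.

0, 1, 8, 9, 16, 17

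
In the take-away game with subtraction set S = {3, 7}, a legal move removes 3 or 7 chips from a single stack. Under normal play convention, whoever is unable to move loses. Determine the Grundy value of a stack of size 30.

0

G(0) = 0
G(1) = mex{} = 0
G(2) = mex{} = 0
G(3) = mex{0} = 1
G(4) = mex{0} = 1
G(5) = mex{0} = 1
G(6) = mex{1} = 0
G(7) = mex{1,0} = 2
G(8) = mex{1,0} = 2
G(9) = mex{0,0} = 1
G(10) = mex{2,1} = 0
G(11) = mex{2,1} = 0
G(12) = mex{1,1} = 0
G(13) = mex{0,0} = 1
G(14) = mex{0,2} = 1
G(15) = mex{0,2} = 1
G(16) = mex{1,1} = 0
G(17) = mex{1,0} = 2
G(18) = mex{1,0} = 2
G(19) = mex{0,0} = 1
G(20) = mex{2,1} = 0
G(21) = mex{2,1} = 0
G(22) = mex{1,1} = 0
G(23) = mex{0,0} = 1
G(24) = mex{0,2} = 1
G(25) = mex{0,2} = 1
G(26) = mex{1,1} = 0
G(27) = mex{1,0} = 2
G(28) = mex{1,0} = 2
G(29) = mex{0,0} = 1
G(30) = mex{2,1} = 0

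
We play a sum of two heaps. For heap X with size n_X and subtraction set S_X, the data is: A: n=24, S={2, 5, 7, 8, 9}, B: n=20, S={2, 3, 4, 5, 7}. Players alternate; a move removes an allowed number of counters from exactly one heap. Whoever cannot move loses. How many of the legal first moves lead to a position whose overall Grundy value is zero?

4

Heap A, S = {2, 5, 7, 8, 9}:
n :  0  1  2  3  4  5  6  7  8  9 10 11 12 13 14 15 16 17 18 19 20 21 22 23 24
G :  0  0  1  1  0  2  1  3  2  2  3  3  4  4  0  0  1  1  0  2  1  3  2  2  3
G_A(24) = 3.
Heap B, S = {2, 3, 4, 5, 7}:
G(0) = 0
G(1) = mex{} = 0
G(2) = mex{0} = 1
G(3) = mex{0,0} = 1
G(4) = mex{1,0,0} = 2
G(5) = mex{1,1,0,0} = 2
G(6) = mex{2,1,1,0} = 3
G(7) = mex{2,2,1,1,0} = 3
G(8) = mex{3,2,2,1,0} = 4
G(9) = mex{3,3,2,2,1} = 0
G(10) = mex{4,3,3,2,1} = 0
G(11) = mex{0,4,3,3,2} = 1
G(12) = mex{0,0,4,3,2} = 1
G(13) = mex{1,0,0,4,3} = 2
G(14) = mex{1,1,0,0,3} = 2
G(15) = mex{2,1,1,0,4} = 3
G(16) = mex{2,2,1,1,0} = 3
G(17) = mex{3,2,2,1,0} = 4
G(18) = mex{3,3,2,2,1} = 0
G(19) = mex{4,3,3,2,1} = 0
G(20) = mex{0,4,3,3,2} = 1
G_B(20) = 1.
Combined Grundy value = 3 ⊕ 1 = 2.
A winning move leaves total XOR = 0, i.e. changes one component's Grundy value g to g ⊕ X where X is the current total.
Heap A: need g' = 3⊕2 = 1. Options: 24−2→G=2, 24−5→G=2, 24−7→G=1, 24−8→G=1, 24−9→G=0. Hits: 2.
Heap B: need g' = 1⊕2 = 3. Options: 20−2→G=0, 20−3→G=4, 20−4→G=3, 20−5→G=3, 20−7→G=2. Hits: 2.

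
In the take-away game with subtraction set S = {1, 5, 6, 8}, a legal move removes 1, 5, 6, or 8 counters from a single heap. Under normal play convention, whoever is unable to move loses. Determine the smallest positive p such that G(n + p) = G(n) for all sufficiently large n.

G(0) = 0
G(1) = mex{0} = 1
G(2) = mex{1} = 0
G(3) = mex{0} = 1
G(4) = mex{1} = 0
G(5) = mex{0,0} = 1
G(6) = mex{1,1,0} = 2
G(7) = mex{2,0,1} = 3
G(8) = mex{3,1,0,0} = 2
G(9) = mex{2,0,1,1} = 3
G(10) = mex{3,1,0,0} = 2
G(11) = mex{2,2,1,1} = 0
G(12) = mex{0,3,2,0} = 1
G(13) = mex{1,2,3,1} = 0
G(14) = mex{0,3,2,2} = 1
G(15) = mex{1,2,3,3} = 0
G(16) = mex{0,0,2,2} = 1
G(17) = mex{1,1,0,3} = 2
G(18) = mex{2,0,1,2} = 3
G(19) = mex{3,1,0,0} = 2
G(20) = mex{2,0,1,1} = 3
G(21) = mex{3,1,0,0} = 2
G(22) = mex{2,2,1,1} = 0
G(23) = mex{0,3,2,0} = 1
G(n+11) = G(n) holds for n = 0,…,7 (a full window of length max(S) = 8), so the sequence is purely periodic with period 11.

11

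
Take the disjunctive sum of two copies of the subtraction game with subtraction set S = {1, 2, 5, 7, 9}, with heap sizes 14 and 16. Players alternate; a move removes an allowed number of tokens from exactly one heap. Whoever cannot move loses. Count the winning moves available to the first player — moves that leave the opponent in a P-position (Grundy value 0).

All heaps use S = {1, 2, 5, 7, 9}:
n :  0  1  2  3  4  5  6  7  8  9 10 11 12 13 14 15 16
G :  0  1  2  0  1  2  0  1  2  3  4  5  3  4  0  1  2
Heap A: G(14) = 0.
Heap B: G(16) = 2.
Combined Grundy value = 0 ⊕ 2 = 2.
A winning move leaves total XOR = 0, i.e. changes one component's Grundy value g to g ⊕ X where X is the current total.
Heap A: need g' = 0⊕2 = 2. Options: 14−1→G=4, 14−2→G=3, 14−5→G=3, 14−7→G=1, 14−9→G=2. Hits: 1.
Heap B: need g' = 2⊕2 = 0. Options: 16−1→G=1, 16−2→G=0, 16−5→G=5, 16−7→G=3, 16−9→G=1. Hits: 1.

2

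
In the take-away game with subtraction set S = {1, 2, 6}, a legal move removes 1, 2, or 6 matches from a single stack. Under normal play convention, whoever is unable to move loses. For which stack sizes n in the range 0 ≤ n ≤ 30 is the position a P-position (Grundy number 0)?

0, 3, 7, 10, 14, 17, 21, 24, 28

G(0) = 0
G(1) = mex{0} = 1
G(2) = mex{1,0} = 2
G(3) = mex{2,1} = 0
G(4) = mex{0,2} = 1
G(5) = mex{1,0} = 2
G(6) = mex{2,1,0} = 3
G(7) = mex{3,2,1} = 0
G(8) = mex{0,3,2} = 1
G(9) = mex{1,0,0} = 2
G(10) = mex{2,1,1} = 0
G(11) = mex{0,2,2} = 1
G(12) = mex{1,0,3} = 2
G(13) = mex{2,1,0} = 3
G(14) = mex{3,2,1} = 0
G(15) = mex{0,3,2} = 1
G(16) = mex{1,0,0} = 2
G(17) = mex{2,1,1} = 0
G(18) = mex{0,2,2} = 1
G(19) = mex{1,0,3} = 2
G(20) = mex{2,1,0} = 3
G(21) = mex{3,2,1} = 0
G(22) = mex{0,3,2} = 1
G(23) = mex{1,0,0} = 2
G(24) = mex{2,1,1} = 0
G(25) = mex{0,2,2} = 1
G(26) = mex{1,0,3} = 2
G(27) = mex{2,1,0} = 3
G(28) = mex{3,2,1} = 0
G(29) = mex{0,3,2} = 1
G(30) = mex{1,0,0} = 2
P-positions are exactly the n with G(n) = 0.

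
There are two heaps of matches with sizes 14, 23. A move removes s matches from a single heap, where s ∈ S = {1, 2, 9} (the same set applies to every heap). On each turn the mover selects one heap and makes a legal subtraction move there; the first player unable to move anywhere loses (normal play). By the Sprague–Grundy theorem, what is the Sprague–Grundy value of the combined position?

All heaps use S = {1, 2, 9}:
G(0) = 0
G(1) = mex{0} = 1
G(2) = mex{1,0} = 2
G(3) = mex{2,1} = 0
G(4) = mex{0,2} = 1
G(5) = mex{1,0} = 2
G(6) = mex{2,1} = 0
G(7) = mex{0,2} = 1
G(8) = mex{1,0} = 2
G(9) = mex{2,1,0} = 3
G(10) = mex{3,2,1} = 0
G(11) = mex{0,3,2} = 1
G(12) = mex{1,0,0} = 2
G(13) = mex{2,1,1} = 0
G(14) = mex{0,2,2} = 1
G(15) = mex{1,0,0} = 2
G(16) = mex{2,1,1} = 0
G(17) = mex{0,2,2} = 1
G(18) = mex{1,0,3} = 2
G(19) = mex{2,1,0} = 3
G(20) = mex{3,2,1} = 0
G(21) = mex{0,3,2} = 1
G(22) = mex{1,0,0} = 2
G(23) = mex{2,1,1} = 0
Heap A: G(14) = 1.
Heap B: G(23) = 0.
Combined Grundy value = 1 ⊕ 0 = 1.

1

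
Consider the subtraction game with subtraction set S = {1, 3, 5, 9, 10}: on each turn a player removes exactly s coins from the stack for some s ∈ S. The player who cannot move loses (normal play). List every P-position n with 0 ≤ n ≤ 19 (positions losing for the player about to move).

0, 2, 4, 6, 8, 19

G(0) = 0
G(1) = mex{0} = 1
G(2) = mex{1} = 0
G(3) = mex{0,0} = 1
G(4) = mex{1,1} = 0
G(5) = mex{0,0,0} = 1
G(6) = mex{1,1,1} = 0
G(7) = mex{0,0,0} = 1
G(8) = mex{1,1,1} = 0
G(9) = mex{0,0,0,0} = 1
G(10) = mex{1,1,1,1,0} = 2
G(11) = mex{2,0,0,0,1} = 3
G(12) = mex{3,1,1,1,0} = 2
G(13) = mex{2,2,0,0,1} = 3
G(14) = mex{3,3,1,1,0} = 2
G(15) = mex{2,2,2,0,1} = 3
G(16) = mex{3,3,3,1,0} = 2
G(17) = mex{2,2,2,0,1} = 3
G(18) = mex{3,3,3,1,0} = 2
G(19) = mex{2,2,2,2,1} = 0
P-positions are exactly the n with G(n) = 0.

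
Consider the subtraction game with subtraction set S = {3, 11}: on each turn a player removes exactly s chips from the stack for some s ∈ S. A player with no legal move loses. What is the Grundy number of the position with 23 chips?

G(0) = 0
G(1) = mex{} = 0
G(2) = mex{} = 0
G(3) = mex{0} = 1
G(4) = mex{0} = 1
G(5) = mex{0} = 1
G(6) = mex{1} = 0
G(7) = mex{1} = 0
G(8) = mex{1} = 0
G(9) = mex{0} = 1
G(10) = mex{0} = 1
G(11) = mex{0,0} = 1
G(12) = mex{1,0} = 2
G(13) = mex{1,0} = 2
G(14) = mex{1,1} = 0
G(15) = mex{2,1} = 0
G(16) = mex{2,1} = 0
G(17) = mex{0,0} = 1
G(18) = mex{0,0} = 1
G(19) = mex{0,0} = 1
G(20) = mex{1,1} = 0
G(21) = mex{1,1} = 0
G(22) = mex{1,1} = 0
G(23) = mex{0,2} = 1

1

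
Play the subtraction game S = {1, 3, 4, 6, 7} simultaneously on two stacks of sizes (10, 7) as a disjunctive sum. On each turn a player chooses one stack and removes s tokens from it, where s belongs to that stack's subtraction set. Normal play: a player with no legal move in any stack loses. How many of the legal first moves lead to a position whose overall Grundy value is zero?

2

All stacks use S = {1, 3, 4, 6, 7}:
G(0) = 0
G(1) = mex{0} = 1
G(2) = mex{1} = 0
G(3) = mex{0,0} = 1
G(4) = mex{1,1,0} = 2
G(5) = mex{2,0,1} = 3
G(6) = mex{3,1,0,0} = 2
G(7) = mex{2,2,1,1,0} = 3
G(8) = mex{3,3,2,0,1} = 4
G(9) = mex{4,2,3,1,0} = 5
G(10) = mex{5,3,2,2,1} = 0
Stack A: G(10) = 0.
Stack B: G(7) = 3.
Combined Grundy value = 0 ⊕ 3 = 3.
A winning move leaves total XOR = 0, i.e. changes one component's Grundy value g to g ⊕ X where X is the current total.
Stack A: need g' = 0⊕3 = 3. Options: 10−1→G=5, 10−3→G=3, 10−4→G=2, 10−6→G=2, 10−7→G=1. Hits: 1.
Stack B: need g' = 3⊕3 = 0. Options: 7−1→G=2, 7−3→G=2, 7−4→G=1, 7−6→G=1, 7−7→G=0. Hits: 1.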